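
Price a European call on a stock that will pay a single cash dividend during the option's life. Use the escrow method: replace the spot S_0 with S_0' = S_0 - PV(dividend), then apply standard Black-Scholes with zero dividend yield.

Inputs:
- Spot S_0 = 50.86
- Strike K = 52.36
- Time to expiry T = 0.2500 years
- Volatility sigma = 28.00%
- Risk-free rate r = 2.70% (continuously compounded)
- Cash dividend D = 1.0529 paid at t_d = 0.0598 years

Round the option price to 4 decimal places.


Answer: Price = 1.8755

Derivation:
PV(D) = D * exp(-r * t_d) = 1.0529 * 0.99838670 = 1.05120136
S_0' = S_0 - PV(D) = 50.8600 - 1.05120136 = 49.80879864
d1 = (ln(S_0'/K) + (r + sigma^2/2)*T) / (sigma*sqrt(T)) = -0.23858066
d2 = d1 - sigma*sqrt(T) = -0.37858066
exp(-rT) = 0.99327273
N(d1) = 0.40571538; N(d2) = 0.35249964
C = S_0' * N(d1) - K * exp(-rT) * N(d2) = 49.80879864 * 0.40571538 - 52.3600 * 0.99327273 * 0.35249964 = 1.8755


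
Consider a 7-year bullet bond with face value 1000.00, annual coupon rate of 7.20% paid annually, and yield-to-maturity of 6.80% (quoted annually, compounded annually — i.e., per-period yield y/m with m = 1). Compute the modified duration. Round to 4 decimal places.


Answer: Modified duration = 5.3861

Derivation:
Coupon per period c = face * coupon_rate / m = 72.000000
Periods per year m = 1; per-period yield y/m = 0.068000
Number of cashflows N = 7
Cashflows (t years, CF_t, discount factor 1/(1+y/m)^(m*t), PV):
  t = 1.0000: CF_t = 72.000000, DF = 0.936330, PV = 67.415730
  t = 2.0000: CF_t = 72.000000, DF = 0.876713, PV = 63.123343
  t = 3.0000: CF_t = 72.000000, DF = 0.820892, PV = 59.104254
  t = 4.0000: CF_t = 72.000000, DF = 0.768626, PV = 55.341062
  t = 5.0000: CF_t = 72.000000, DF = 0.719687, PV = 51.817473
  t = 6.0000: CF_t = 72.000000, DF = 0.673864, PV = 48.518234
  t = 7.0000: CF_t = 1072.000000, DF = 0.630959, PV = 676.388191
Price P = sum_t PV_t = 1021.708286
First compute Macaulay numerator sum_t t * PV_t:
  t * PV_t at t = 1.0000: 67.415730
  t * PV_t at t = 2.0000: 126.246686
  t * PV_t at t = 3.0000: 177.312761
  t * PV_t at t = 4.0000: 221.364246
  t * PV_t at t = 5.0000: 259.087367
  t * PV_t at t = 6.0000: 291.109401
  t * PV_t at t = 7.0000: 4734.717335
Macaulay duration D = 5877.253527 / 1021.708286 = 5.752379
Modified duration = D / (1 + y/m) = 5.752379 / (1 + 0.068000) = 5.386123


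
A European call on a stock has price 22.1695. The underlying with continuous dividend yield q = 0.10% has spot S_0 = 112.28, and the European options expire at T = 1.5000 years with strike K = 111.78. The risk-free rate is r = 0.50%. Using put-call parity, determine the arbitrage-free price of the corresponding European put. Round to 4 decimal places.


Put-call parity: C - P = S_0 * exp(-qT) - K * exp(-rT).
S_0 * exp(-qT) = 112.2800 * 0.99850112 = 112.11170625
K * exp(-rT) = 111.7800 * 0.99252805 = 110.94478597
P = C - S*exp(-qT) + K*exp(-rT)
P = 22.1695 - 112.11170625 + 110.94478597 = 21.0026

Answer: Put price = 21.0026


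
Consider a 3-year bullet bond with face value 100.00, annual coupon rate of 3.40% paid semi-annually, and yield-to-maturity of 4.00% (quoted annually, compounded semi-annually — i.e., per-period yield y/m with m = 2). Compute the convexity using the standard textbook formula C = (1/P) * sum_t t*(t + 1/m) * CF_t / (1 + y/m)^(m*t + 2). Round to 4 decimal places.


Coupon per period c = face * coupon_rate / m = 1.700000
Periods per year m = 2; per-period yield y/m = 0.020000
Number of cashflows N = 6
Cashflows (t years, CF_t, discount factor 1/(1+y/m)^(m*t), PV):
  t = 0.5000: CF_t = 1.700000, DF = 0.980392, PV = 1.666667
  t = 1.0000: CF_t = 1.700000, DF = 0.961169, PV = 1.633987
  t = 1.5000: CF_t = 1.700000, DF = 0.942322, PV = 1.601948
  t = 2.0000: CF_t = 1.700000, DF = 0.923845, PV = 1.570537
  t = 2.5000: CF_t = 1.700000, DF = 0.905731, PV = 1.539742
  t = 3.0000: CF_t = 101.700000, DF = 0.887971, PV = 90.306690
Price P = sum_t PV_t = 98.319571
Convexity numerator sum_t t*(t + 1/m) * CF_t / (1+y/m)^(m*t + 2):
  t = 0.5000: term = 0.800974
  t = 1.0000: term = 2.355806
  t = 1.5000: term = 4.619227
  t = 2.0000: term = 7.547757
  t = 2.5000: term = 11.099642
  t = 3.0000: term = 911.399693
Convexity = (1/P) * sum = 937.823099 / 98.319571 = 9.538519

Answer: Convexity = 9.5385


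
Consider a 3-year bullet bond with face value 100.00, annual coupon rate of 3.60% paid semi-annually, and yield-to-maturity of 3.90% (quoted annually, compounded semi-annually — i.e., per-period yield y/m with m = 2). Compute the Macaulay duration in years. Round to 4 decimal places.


Answer: Macaulay duration = 2.8698 years

Derivation:
Coupon per period c = face * coupon_rate / m = 1.800000
Periods per year m = 2; per-period yield y/m = 0.019500
Number of cashflows N = 6
Cashflows (t years, CF_t, discount factor 1/(1+y/m)^(m*t), PV):
  t = 0.5000: CF_t = 1.800000, DF = 0.980873, PV = 1.765571
  t = 1.0000: CF_t = 1.800000, DF = 0.962112, PV = 1.731801
  t = 1.5000: CF_t = 1.800000, DF = 0.943709, PV = 1.698677
  t = 2.0000: CF_t = 1.800000, DF = 0.925659, PV = 1.666186
  t = 2.5000: CF_t = 1.800000, DF = 0.907954, PV = 1.634317
  t = 3.0000: CF_t = 101.800000, DF = 0.890588, PV = 90.661813
Price P = sum_t PV_t = 99.158366
Macaulay numerator sum_t t * PV_t:
  t * PV_t at t = 0.5000: 0.882786
  t * PV_t at t = 1.0000: 1.731801
  t * PV_t at t = 1.5000: 2.548016
  t * PV_t at t = 2.0000: 3.332373
  t * PV_t at t = 2.5000: 4.085793
  t * PV_t at t = 3.0000: 271.985438
Macaulay duration D = (sum_t t * PV_t) / P = 284.566206 / 99.158366 = 2.869815


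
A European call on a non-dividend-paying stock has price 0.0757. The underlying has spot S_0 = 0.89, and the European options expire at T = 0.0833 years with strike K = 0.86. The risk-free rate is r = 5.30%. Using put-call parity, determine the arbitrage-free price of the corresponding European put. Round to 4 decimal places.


Answer: Put price = 0.0419

Derivation:
Put-call parity: C - P = S_0 * exp(-qT) - K * exp(-rT).
S_0 * exp(-qT) = 0.8900 * 1.00000000 = 0.89000000
K * exp(-rT) = 0.8600 * 0.99559483 = 0.85621155
P = C - S*exp(-qT) + K*exp(-rT)
P = 0.0757 - 0.89000000 + 0.85621155 = 0.0419


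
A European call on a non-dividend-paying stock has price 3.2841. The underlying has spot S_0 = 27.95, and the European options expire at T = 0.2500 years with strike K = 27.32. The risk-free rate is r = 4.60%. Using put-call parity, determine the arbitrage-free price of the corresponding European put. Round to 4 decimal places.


Answer: Put price = 2.3417

Derivation:
Put-call parity: C - P = S_0 * exp(-qT) - K * exp(-rT).
S_0 * exp(-qT) = 27.9500 * 1.00000000 = 27.95000000
K * exp(-rT) = 27.3200 * 0.98856587 = 27.00761963
P = C - S*exp(-qT) + K*exp(-rT)
P = 3.2841 - 27.95000000 + 27.00761963 = 2.3417


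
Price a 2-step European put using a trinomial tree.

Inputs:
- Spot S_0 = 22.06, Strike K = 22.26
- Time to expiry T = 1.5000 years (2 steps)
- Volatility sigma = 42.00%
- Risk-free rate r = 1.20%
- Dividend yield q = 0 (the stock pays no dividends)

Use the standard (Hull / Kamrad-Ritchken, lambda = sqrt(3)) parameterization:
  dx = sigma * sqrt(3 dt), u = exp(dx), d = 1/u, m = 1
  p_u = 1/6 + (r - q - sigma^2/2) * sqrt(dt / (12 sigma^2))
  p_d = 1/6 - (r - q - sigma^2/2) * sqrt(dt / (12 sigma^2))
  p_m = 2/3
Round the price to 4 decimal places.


dt = T/N = 0.750000; dx = sigma*sqrt(3*dt) = 0.630000
u = exp(dx) = 1.877611; d = 1/u = 0.532592
p_u = 0.121310, p_m = 0.666667, p_d = 0.212024
Discount per step: exp(-r*dt) = 0.991040
Stock lattice S(k, j) with j the centered position index:
  k=0: S(0,+0) = 22.0600
  k=1: S(1,-1) = 11.7490; S(1,+0) = 22.0600; S(1,+1) = 41.4201
  k=2: S(2,-2) = 6.2574; S(2,-1) = 11.7490; S(2,+0) = 22.0600; S(2,+1) = 41.4201; S(2,+2) = 77.7708
Terminal payoffs V(N, j) = max(K - S_T, 0):
  V(2,-2) = 16.002592; V(2,-1) = 10.511025; V(2,+0) = 0.200000; V(2,+1) = 0.000000; V(2,+2) = 0.000000
Backward induction: V(k, j) = exp(-r*dt) * [p_u * V(k+1, j+1) + p_m * V(k+1, j) + p_d * V(k+1, j-1)]
  V(1,-1) = exp(-r*dt) * [p_u*0.200000 + p_m*10.511025 + p_d*16.002592] = 10.331142
  V(1,+0) = exp(-r*dt) * [p_u*0.000000 + p_m*0.200000 + p_d*10.511025] = 2.340759
  V(1,+1) = exp(-r*dt) * [p_u*0.000000 + p_m*0.000000 + p_d*0.200000] = 0.042025
  V(0,+0) = exp(-r*dt) * [p_u*0.042025 + p_m*2.340759 + p_d*10.331142] = 3.722399

Answer: Price = V(0,0) = 3.7224


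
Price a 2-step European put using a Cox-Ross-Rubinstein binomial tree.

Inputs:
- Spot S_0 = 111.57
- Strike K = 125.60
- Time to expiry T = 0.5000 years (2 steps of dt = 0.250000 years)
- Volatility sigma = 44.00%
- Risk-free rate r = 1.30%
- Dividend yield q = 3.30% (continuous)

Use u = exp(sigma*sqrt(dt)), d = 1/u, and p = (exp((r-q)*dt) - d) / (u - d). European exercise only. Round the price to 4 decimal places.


dt = T/N = 0.250000
u = exp(sigma*sqrt(dt)) = 1.246077; d = 1/u = 0.802519
p = (exp((r-q)*dt) - d) / (u - d) = 0.433976
Discount per step: exp(-r*dt) = 0.996755
Stock lattice S(k, i) with i counting down-moves:
  k=0: S(0,0) = 111.5700
  k=1: S(1,0) = 139.0248; S(1,1) = 89.5370
  k=2: S(2,0) = 173.2355; S(2,1) = 111.5700; S(2,2) = 71.8551
Terminal payoffs V(N, i) = max(K - S_T, 0):
  V(2,0) = 0.000000; V(2,1) = 14.030000; V(2,2) = 53.744856
Backward induction: V(k, i) = exp(-r*dt) * [p * V(k+1, i) + (1-p) * V(k+1, i+1)].
  V(1,0) = exp(-r*dt) * [p*0.000000 + (1-p)*14.030000] = 7.915544
  V(1,1) = exp(-r*dt) * [p*14.030000 + (1-p)*53.744856] = 36.391082
  V(0,0) = exp(-r*dt) * [p*7.915544 + (1-p)*36.391082] = 23.955388

Answer: Price = V(0,0) = 23.9554


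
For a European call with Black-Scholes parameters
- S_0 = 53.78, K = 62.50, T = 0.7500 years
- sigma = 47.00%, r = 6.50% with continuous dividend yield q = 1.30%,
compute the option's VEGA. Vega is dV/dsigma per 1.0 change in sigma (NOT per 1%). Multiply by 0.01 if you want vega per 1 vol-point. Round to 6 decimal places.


Answer: Vega = 18.355573

Derivation:
d1 = -0.0698407253; d2 = -0.4768726651
phi(d1) = 0.3979705002; exp(-qT) = 0.9902973771; exp(-rT) = 0.9524192047
Vega = S * exp(-qT) * phi(d1) * sqrt(T) = 53.7800 * 0.9902973771 * 0.3979705002 * 0.8660254038 = 18.355573


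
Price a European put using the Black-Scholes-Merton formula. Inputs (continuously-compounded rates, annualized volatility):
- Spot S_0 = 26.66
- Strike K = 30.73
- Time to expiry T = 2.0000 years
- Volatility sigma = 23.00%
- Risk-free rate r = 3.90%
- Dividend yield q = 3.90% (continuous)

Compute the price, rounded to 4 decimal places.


Answer: Price = 5.6299

Derivation:
d1 = (ln(S/K) + (r - q + 0.5*sigma^2) * T) / (sigma * sqrt(T)) = -0.27415779
d2 = d1 - sigma * sqrt(T) = -0.59942690
exp(-rT) = 0.92496443; exp(-qT) = 0.92496443
P = K * exp(-rT) * N(-d2) - S_0 * exp(-qT) * N(-d1)
N(-d1) = 0.60801832; N(-d2) = 0.72555588
P = 30.7300 * 0.92496443 * 0.72555588 - 26.6600 * 0.92496443 * 0.60801832 = 5.6299


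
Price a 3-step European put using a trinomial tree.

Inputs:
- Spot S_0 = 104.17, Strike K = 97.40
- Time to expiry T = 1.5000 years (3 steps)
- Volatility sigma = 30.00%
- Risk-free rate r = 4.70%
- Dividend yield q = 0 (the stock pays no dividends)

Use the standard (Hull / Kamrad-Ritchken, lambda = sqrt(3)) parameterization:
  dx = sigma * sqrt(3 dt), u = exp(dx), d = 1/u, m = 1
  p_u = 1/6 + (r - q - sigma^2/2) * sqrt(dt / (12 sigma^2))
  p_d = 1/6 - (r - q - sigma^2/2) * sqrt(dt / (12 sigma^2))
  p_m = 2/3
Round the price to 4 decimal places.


dt = T/N = 0.500000; dx = sigma*sqrt(3*dt) = 0.367423
u = exp(dx) = 1.444009; d = 1/u = 0.692516
p_u = 0.168027, p_m = 0.666667, p_d = 0.165306
Discount per step: exp(-r*dt) = 0.976774
Stock lattice S(k, j) with j the centered position index:
  k=0: S(0,+0) = 104.1700
  k=1: S(1,-1) = 72.1394; S(1,+0) = 104.1700; S(1,+1) = 150.4224
  k=2: S(2,-2) = 49.9577; S(2,-1) = 72.1394; S(2,+0) = 104.1700; S(2,+1) = 150.4224; S(2,+2) = 217.2114
  k=3: S(3,-3) = 34.5965; S(3,-2) = 49.9577; S(3,-1) = 72.1394; S(3,+0) = 104.1700; S(3,+1) = 150.4224; S(3,+2) = 217.2114; S(3,+3) = 313.6553
Terminal payoffs V(N, j) = max(K - S_T, 0):
  V(3,-3) = 62.803456; V(3,-2) = 47.442270; V(3,-1) = 25.260574; V(3,+0) = 0.000000; V(3,+1) = 0.000000; V(3,+2) = 0.000000; V(3,+3) = 0.000000
Backward induction: V(k, j) = exp(-r*dt) * [p_u * V(k+1, j+1) + p_m * V(k+1, j) + p_d * V(k+1, j-1)]
  V(2,-2) = exp(-r*dt) * [p_u*25.260574 + p_m*47.442270 + p_d*62.803456] = 45.180122
  V(2,-1) = exp(-r*dt) * [p_u*0.000000 + p_m*25.260574 + p_d*47.442270] = 24.109582
  V(2,+0) = exp(-r*dt) * [p_u*0.000000 + p_m*0.000000 + p_d*25.260574] = 4.078735
  V(2,+1) = exp(-r*dt) * [p_u*0.000000 + p_m*0.000000 + p_d*0.000000] = 0.000000
  V(2,+2) = exp(-r*dt) * [p_u*0.000000 + p_m*0.000000 + p_d*0.000000] = 0.000000
  V(1,-1) = exp(-r*dt) * [p_u*4.078735 + p_m*24.109582 + p_d*45.180122] = 23.664237
  V(1,+0) = exp(-r*dt) * [p_u*0.000000 + p_m*4.078735 + p_d*24.109582] = 6.548890
  V(1,+1) = exp(-r*dt) * [p_u*0.000000 + p_m*0.000000 + p_d*4.078735] = 0.658579
  V(0,+0) = exp(-r*dt) * [p_u*0.658579 + p_m*6.548890 + p_d*23.664237] = 8.193593

Answer: Price = V(0,0) = 8.1936


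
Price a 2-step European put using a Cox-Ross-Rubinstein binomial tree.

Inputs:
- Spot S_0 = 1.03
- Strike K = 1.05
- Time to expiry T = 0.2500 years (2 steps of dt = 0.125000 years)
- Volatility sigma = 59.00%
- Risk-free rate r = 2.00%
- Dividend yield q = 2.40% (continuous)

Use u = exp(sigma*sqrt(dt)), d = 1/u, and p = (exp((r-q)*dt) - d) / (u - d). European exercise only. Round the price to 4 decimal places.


Answer: Price = V(0,0) = 0.1229

Derivation:
dt = T/N = 0.125000
u = exp(sigma*sqrt(dt)) = 1.231948; d = 1/u = 0.811723
p = (exp((r-q)*dt) - d) / (u - d) = 0.446850
Discount per step: exp(-r*dt) = 0.997503
Stock lattice S(k, i) with i counting down-moves:
  k=0: S(0,0) = 1.0300
  k=1: S(1,0) = 1.2689; S(1,1) = 0.8361
  k=2: S(2,0) = 1.5632; S(2,1) = 1.0300; S(2,2) = 0.6787
Terminal payoffs V(N, i) = max(K - S_T, 0):
  V(2,0) = 0.000000; V(2,1) = 0.020000; V(2,2) = 0.371339
Backward induction: V(k, i) = exp(-r*dt) * [p * V(k+1, i) + (1-p) * V(k+1, i+1)].
  V(1,0) = exp(-r*dt) * [p*0.000000 + (1-p)*0.020000] = 0.011035
  V(1,1) = exp(-r*dt) * [p*0.020000 + (1-p)*0.371339] = 0.213808
  V(0,0) = exp(-r*dt) * [p*0.011035 + (1-p)*0.213808] = 0.122892


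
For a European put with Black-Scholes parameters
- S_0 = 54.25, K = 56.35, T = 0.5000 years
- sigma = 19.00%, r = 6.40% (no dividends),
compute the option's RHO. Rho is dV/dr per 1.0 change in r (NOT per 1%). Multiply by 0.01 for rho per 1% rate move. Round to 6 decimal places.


d1 = 0.0226702300; d2 = -0.1116800585
phi(d1) = 0.3988397775; exp(-qT) = 1.0000000000; exp(-rT) = 0.9685065821
N(-d2) = 0.5444614543
Rho = -K*T*exp(-rT)*N(-d2) = -56.3500 * 0.5000 * 0.9685065821 * 0.5444614543 = -14.857086

Answer: Rho = -14.857086


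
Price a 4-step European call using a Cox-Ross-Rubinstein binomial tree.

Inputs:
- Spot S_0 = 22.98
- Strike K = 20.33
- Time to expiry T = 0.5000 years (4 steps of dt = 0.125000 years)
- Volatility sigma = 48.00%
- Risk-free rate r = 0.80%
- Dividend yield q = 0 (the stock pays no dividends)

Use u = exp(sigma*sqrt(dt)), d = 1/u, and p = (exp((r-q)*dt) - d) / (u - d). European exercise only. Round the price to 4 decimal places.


dt = T/N = 0.125000
u = exp(sigma*sqrt(dt)) = 1.184956; d = 1/u = 0.843913
p = (exp((r-q)*dt) - d) / (u - d) = 0.460609
Discount per step: exp(-r*dt) = 0.999000
Stock lattice S(k, i) with i counting down-moves:
  k=0: S(0,0) = 22.9800
  k=1: S(1,0) = 27.2303; S(1,1) = 19.3931
  k=2: S(2,0) = 32.2667; S(2,1) = 22.9800; S(2,2) = 16.3661
  k=3: S(3,0) = 38.2346; S(3,1) = 27.2303; S(3,2) = 19.3931; S(3,3) = 13.8116
  k=4: S(4,0) = 45.3063; S(4,1) = 32.2667; S(4,2) = 22.9800; S(4,3) = 16.3661; S(4,4) = 11.6558
Terminal payoffs V(N, i) = max(S_T - K, 0):
  V(4,0) = 24.976331; V(4,1) = 11.936693; V(4,2) = 2.650000; V(4,3) = 0.000000; V(4,4) = 0.000000
Backward induction: V(k, i) = exp(-r*dt) * [p * V(k+1, i) + (1-p) * V(k+1, i+1)].
  V(3,0) = exp(-r*dt) * [p*24.976331 + (1-p)*11.936693] = 17.924931
  V(3,1) = exp(-r*dt) * [p*11.936693 + (1-p)*2.650000] = 6.920608
  V(3,2) = exp(-r*dt) * [p*2.650000 + (1-p)*0.000000] = 1.219393
  V(3,3) = exp(-r*dt) * [p*0.000000 + (1-p)*0.000000] = 0.000000
  V(2,0) = exp(-r*dt) * [p*17.924931 + (1-p)*6.920608] = 11.977313
  V(2,1) = exp(-r*dt) * [p*6.920608 + (1-p)*1.219393] = 3.841579
  V(2,2) = exp(-r*dt) * [p*1.219393 + (1-p)*0.000000] = 0.561102
  V(1,0) = exp(-r*dt) * [p*11.977313 + (1-p)*3.841579] = 7.581384
  V(1,1) = exp(-r*dt) * [p*3.841579 + (1-p)*0.561102] = 2.070048
  V(0,0) = exp(-r*dt) * [p*7.581384 + (1-p)*2.070048] = 4.604011

Answer: Price = V(0,0) = 4.6040


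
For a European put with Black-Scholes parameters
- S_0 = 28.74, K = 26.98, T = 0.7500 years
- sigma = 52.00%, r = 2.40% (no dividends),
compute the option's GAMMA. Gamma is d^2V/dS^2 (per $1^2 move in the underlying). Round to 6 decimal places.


Answer: Gamma = 0.028392

Derivation:
d1 = 0.4054642781; d2 = -0.0448689319
phi(d1) = 0.3674606012; exp(-qT) = 1.0000000000; exp(-rT) = 0.9821610324
Gamma = exp(-qT) * phi(d1) / (S * sigma * sqrt(T)) = 1.0000000000 * 0.3674606012 / (28.7400 * 0.5200 * 0.8660254038) = 0.028392


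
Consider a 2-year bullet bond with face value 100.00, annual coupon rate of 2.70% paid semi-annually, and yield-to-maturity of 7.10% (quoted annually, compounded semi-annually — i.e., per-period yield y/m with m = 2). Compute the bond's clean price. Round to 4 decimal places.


Coupon per period c = face * coupon_rate / m = 1.350000
Periods per year m = 2; per-period yield y/m = 0.035500
Number of cashflows N = 4
Cashflows (t years, CF_t, discount factor 1/(1+y/m)^(m*t), PV):
  t = 0.5000: CF_t = 1.350000, DF = 0.965717, PV = 1.303718
  t = 1.0000: CF_t = 1.350000, DF = 0.932609, PV = 1.259023
  t = 1.5000: CF_t = 1.350000, DF = 0.900637, PV = 1.215860
  t = 2.0000: CF_t = 101.350000, DF = 0.869760, PV = 88.150208
Price P = sum_t PV_t = 91.928808

Answer: Price = 91.9288


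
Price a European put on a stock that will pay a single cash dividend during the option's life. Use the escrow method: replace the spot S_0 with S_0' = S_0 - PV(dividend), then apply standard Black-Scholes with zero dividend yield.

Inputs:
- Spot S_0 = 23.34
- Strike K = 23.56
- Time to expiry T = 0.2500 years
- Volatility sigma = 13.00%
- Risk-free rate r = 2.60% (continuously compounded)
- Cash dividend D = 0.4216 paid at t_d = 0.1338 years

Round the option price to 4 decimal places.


PV(D) = D * exp(-r * t_d) = 0.4216 * 0.99652724 = 0.42013589
S_0' = S_0 - PV(D) = 23.3400 - 0.42013589 = 22.91986411
d1 = (ln(S_0'/K) + (r + sigma^2/2)*T) / (sigma*sqrt(T)) = -0.29129070
d2 = d1 - sigma*sqrt(T) = -0.35629070
exp(-rT) = 0.99352108
N(-d1) = 0.61458550; N(-d2) = 0.63918856
P = K * exp(-rT) * N(-d2) - S_0' * N(-d1) = 23.5600 * 0.99352108 * 0.63918856 - 22.91986411 * 0.61458550 = 0.8755

Answer: Price = 0.8755


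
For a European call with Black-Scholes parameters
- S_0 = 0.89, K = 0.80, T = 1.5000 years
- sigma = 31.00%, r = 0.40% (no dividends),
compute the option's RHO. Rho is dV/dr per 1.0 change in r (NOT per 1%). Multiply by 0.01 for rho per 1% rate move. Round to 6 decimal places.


Answer: Rho = 0.647119

Derivation:
d1 = 0.4864337249; d2 = 0.1067628148
phi(d1) = 0.3544289353; exp(-qT) = 1.0000000000; exp(-rT) = 0.9940179641
N(d2) = 0.5425114258
Rho = K*T*exp(-rT)*N(d2) = 0.8000 * 1.5000 * 0.9940179641 * 0.5425114258 = 0.647119


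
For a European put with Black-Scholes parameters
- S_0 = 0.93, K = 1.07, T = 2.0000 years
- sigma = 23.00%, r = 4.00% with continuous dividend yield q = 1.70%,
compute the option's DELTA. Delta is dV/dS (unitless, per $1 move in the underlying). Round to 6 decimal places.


d1 = -0.1270619891; d2 = -0.4523311085
phi(d1) = 0.3957348322; exp(-qT) = 0.9665715046; exp(-rT) = 0.9231163464
N(-d1) = 0.5505543321
Delta = -exp(-qT) * N(-d1) = -0.9665715046 * 0.5505543321 = -0.532150

Answer: Delta = -0.532150


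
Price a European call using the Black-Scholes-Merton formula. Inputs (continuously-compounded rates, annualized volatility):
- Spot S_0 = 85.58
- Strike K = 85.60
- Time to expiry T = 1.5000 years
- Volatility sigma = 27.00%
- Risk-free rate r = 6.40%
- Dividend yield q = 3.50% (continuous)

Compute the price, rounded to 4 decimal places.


Answer: Price = 12.2457

Derivation:
d1 = (ln(S/K) + (r - q + 0.5*sigma^2) * T) / (sigma * sqrt(T)) = 0.29618059
d2 = d1 - sigma * sqrt(T) = -0.03450053
exp(-rT) = 0.90846402; exp(-qT) = 0.94885432
C = S_0 * exp(-qT) * N(d1) - K * exp(-rT) * N(d2)
N(d1) = 0.61645391; N(d2) = 0.48623901
C = 85.5800 * 0.94885432 * 0.61645391 - 85.6000 * 0.90846402 * 0.48623901 = 12.2457


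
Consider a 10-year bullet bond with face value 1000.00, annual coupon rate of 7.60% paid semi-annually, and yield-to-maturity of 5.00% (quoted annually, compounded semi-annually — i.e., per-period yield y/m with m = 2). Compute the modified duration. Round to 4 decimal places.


Answer: Modified duration = 7.2770

Derivation:
Coupon per period c = face * coupon_rate / m = 38.000000
Periods per year m = 2; per-period yield y/m = 0.025000
Number of cashflows N = 20
Cashflows (t years, CF_t, discount factor 1/(1+y/m)^(m*t), PV):
  t = 0.5000: CF_t = 38.000000, DF = 0.975610, PV = 37.073171
  t = 1.0000: CF_t = 38.000000, DF = 0.951814, PV = 36.168947
  t = 1.5000: CF_t = 38.000000, DF = 0.928599, PV = 35.286778
  t = 2.0000: CF_t = 38.000000, DF = 0.905951, PV = 34.426125
  t = 2.5000: CF_t = 38.000000, DF = 0.883854, PV = 33.586463
  t = 3.0000: CF_t = 38.000000, DF = 0.862297, PV = 32.767281
  t = 3.5000: CF_t = 38.000000, DF = 0.841265, PV = 31.968079
  t = 4.0000: CF_t = 38.000000, DF = 0.820747, PV = 31.188370
  t = 4.5000: CF_t = 38.000000, DF = 0.800728, PV = 30.427678
  t = 5.0000: CF_t = 38.000000, DF = 0.781198, PV = 29.685539
  t = 5.5000: CF_t = 38.000000, DF = 0.762145, PV = 28.961502
  t = 6.0000: CF_t = 38.000000, DF = 0.743556, PV = 28.255124
  t = 6.5000: CF_t = 38.000000, DF = 0.725420, PV = 27.565974
  t = 7.0000: CF_t = 38.000000, DF = 0.707727, PV = 26.893633
  t = 7.5000: CF_t = 38.000000, DF = 0.690466, PV = 26.237691
  t = 8.0000: CF_t = 38.000000, DF = 0.673625, PV = 25.597747
  t = 8.5000: CF_t = 38.000000, DF = 0.657195, PV = 24.973412
  t = 9.0000: CF_t = 38.000000, DF = 0.641166, PV = 24.364305
  t = 9.5000: CF_t = 38.000000, DF = 0.625528, PV = 23.770053
  t = 10.0000: CF_t = 1038.000000, DF = 0.610271, PV = 633.461239
Price P = sum_t PV_t = 1202.659110
First compute Macaulay numerator sum_t t * PV_t:
  t * PV_t at t = 0.5000: 18.536585
  t * PV_t at t = 1.0000: 36.168947
  t * PV_t at t = 1.5000: 52.930166
  t * PV_t at t = 2.0000: 68.852249
  t * PV_t at t = 2.5000: 83.966157
  t * PV_t at t = 3.0000: 98.301843
  t * PV_t at t = 3.5000: 111.888276
  t * PV_t at t = 4.0000: 124.753479
  t * PV_t at t = 4.5000: 136.924550
  t * PV_t at t = 5.0000: 148.427696
  t * PV_t at t = 5.5000: 159.288259
  t * PV_t at t = 6.0000: 169.530742
  t * PV_t at t = 6.5000: 179.178833
  t * PV_t at t = 7.0000: 188.255434
  t * PV_t at t = 7.5000: 196.782684
  t * PV_t at t = 8.0000: 204.781980
  t * PV_t at t = 8.5000: 212.274003
  t * PV_t at t = 9.0000: 219.278741
  t * PV_t at t = 9.5000: 225.815506
  t * PV_t at t = 10.0000: 6334.612387
Macaulay duration D = 8970.548518 / 1202.659110 = 7.458929
Modified duration = D / (1 + y/m) = 7.458929 / (1 + 0.025000) = 7.277004


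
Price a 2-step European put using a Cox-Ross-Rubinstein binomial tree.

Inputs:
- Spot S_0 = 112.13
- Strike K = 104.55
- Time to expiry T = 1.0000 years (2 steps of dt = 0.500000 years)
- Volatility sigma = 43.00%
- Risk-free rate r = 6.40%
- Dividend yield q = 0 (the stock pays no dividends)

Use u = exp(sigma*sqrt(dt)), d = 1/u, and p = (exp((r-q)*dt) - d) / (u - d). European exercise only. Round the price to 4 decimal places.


Answer: Price = V(0,0) = 11.1536

Derivation:
dt = T/N = 0.500000
u = exp(sigma*sqrt(dt)) = 1.355345; d = 1/u = 0.737820
p = (exp((r-q)*dt) - d) / (u - d) = 0.477224
Discount per step: exp(-r*dt) = 0.968507
Stock lattice S(k, i) with i counting down-moves:
  k=0: S(0,0) = 112.1300
  k=1: S(1,0) = 151.9748; S(1,1) = 82.7317
  k=2: S(2,0) = 205.9783; S(2,1) = 112.1300; S(2,2) = 61.0411
Terminal payoffs V(N, i) = max(K - S_T, 0):
  V(2,0) = 0.000000; V(2,1) = 0.000000; V(2,2) = 43.508920
Backward induction: V(k, i) = exp(-r*dt) * [p * V(k+1, i) + (1-p) * V(k+1, i+1)].
  V(1,0) = exp(-r*dt) * [p*0.000000 + (1-p)*0.000000] = 0.000000
  V(1,1) = exp(-r*dt) * [p*0.000000 + (1-p)*43.508920] = 22.029086
  V(0,0) = exp(-r*dt) * [p*0.000000 + (1-p)*22.029086] = 11.153589


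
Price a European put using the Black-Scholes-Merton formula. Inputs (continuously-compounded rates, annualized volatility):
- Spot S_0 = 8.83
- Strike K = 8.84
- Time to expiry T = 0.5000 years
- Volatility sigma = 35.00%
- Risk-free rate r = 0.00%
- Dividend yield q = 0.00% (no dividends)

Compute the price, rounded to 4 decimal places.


Answer: Price = 0.8751

Derivation:
d1 = (ln(S/K) + (r - q + 0.5*sigma^2) * T) / (sigma * sqrt(T)) = 0.11917027
d2 = d1 - sigma * sqrt(T) = -0.12831710
exp(-rT) = 1.00000000; exp(-qT) = 1.00000000
P = K * exp(-rT) * N(-d2) - S_0 * exp(-qT) * N(-d1)
N(-d1) = 0.45257023; N(-d2) = 0.55105098
P = 8.8400 * 1.00000000 * 0.55105098 - 8.8300 * 1.00000000 * 0.45257023 = 0.8751


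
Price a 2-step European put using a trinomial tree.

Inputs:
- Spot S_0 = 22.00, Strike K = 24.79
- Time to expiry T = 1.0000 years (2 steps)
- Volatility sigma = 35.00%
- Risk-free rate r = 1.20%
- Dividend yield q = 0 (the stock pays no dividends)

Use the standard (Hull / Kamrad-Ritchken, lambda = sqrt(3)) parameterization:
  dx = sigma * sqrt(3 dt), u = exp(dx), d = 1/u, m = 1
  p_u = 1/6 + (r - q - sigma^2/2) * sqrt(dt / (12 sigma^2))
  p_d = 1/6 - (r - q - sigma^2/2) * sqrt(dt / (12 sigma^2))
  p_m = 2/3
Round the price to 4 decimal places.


dt = T/N = 0.500000; dx = sigma*sqrt(3*dt) = 0.428661
u = exp(dx) = 1.535200; d = 1/u = 0.651381
p_u = 0.137943, p_m = 0.666667, p_d = 0.195390
Discount per step: exp(-r*dt) = 0.994018
Stock lattice S(k, j) with j the centered position index:
  k=0: S(0,+0) = 22.0000
  k=1: S(1,-1) = 14.3304; S(1,+0) = 22.0000; S(1,+1) = 33.7744
  k=2: S(2,-2) = 9.3345; S(2,-1) = 14.3304; S(2,+0) = 22.0000; S(2,+1) = 33.7744; S(2,+2) = 51.8505
Terminal payoffs V(N, j) = max(K - S_T, 0):
  V(2,-2) = 15.455464; V(2,-1) = 10.459620; V(2,+0) = 2.790000; V(2,+1) = 0.000000; V(2,+2) = 0.000000
Backward induction: V(k, j) = exp(-r*dt) * [p_u * V(k+1, j+1) + p_m * V(k+1, j) + p_d * V(k+1, j-1)]
  V(1,-1) = exp(-r*dt) * [p_u*2.790000 + p_m*10.459620 + p_d*15.455464] = 10.315703
  V(1,+0) = exp(-r*dt) * [p_u*0.000000 + p_m*2.790000 + p_d*10.459620] = 3.880352
  V(1,+1) = exp(-r*dt) * [p_u*0.000000 + p_m*0.000000 + p_d*2.790000] = 0.541877
  V(0,+0) = exp(-r*dt) * [p_u*0.541877 + p_m*3.880352 + p_d*10.315703] = 4.649254

Answer: Price = V(0,0) = 4.6493


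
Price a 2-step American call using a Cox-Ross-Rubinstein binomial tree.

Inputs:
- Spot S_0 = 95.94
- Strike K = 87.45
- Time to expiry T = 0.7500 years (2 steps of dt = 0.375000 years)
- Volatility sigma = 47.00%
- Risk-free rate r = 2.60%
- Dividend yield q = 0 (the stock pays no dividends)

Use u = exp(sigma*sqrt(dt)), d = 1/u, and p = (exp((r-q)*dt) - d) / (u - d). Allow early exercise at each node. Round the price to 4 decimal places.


dt = T/N = 0.375000
u = exp(sigma*sqrt(dt)) = 1.333511; d = 1/u = 0.749900
p = (exp((r-q)*dt) - d) / (u - d) = 0.445327
Discount per step: exp(-r*dt) = 0.990297
Stock lattice S(k, i) with i counting down-moves:
  k=0: S(0,0) = 95.9400
  k=1: S(1,0) = 127.9370; S(1,1) = 71.9454
  k=2: S(2,0) = 170.6054; S(2,1) = 95.9400; S(2,2) = 53.9519
Terminal payoffs V(N, i) = max(S_T - K, 0):
  V(2,0) = 83.155366; V(2,1) = 8.490000; V(2,2) = 0.000000
Backward induction: V(k, i) = exp(-r*dt) * [p * V(k+1, i) + (1-p) * V(k+1, i+1)]; then take max(V_cont, immediate exercise) for American.
  V(1,0) = exp(-r*dt) * [p*83.155366 + (1-p)*8.490000] = 41.335505; exercise = 40.487011; V(1,0) = max -> 41.335505
  V(1,1) = exp(-r*dt) * [p*8.490000 + (1-p)*0.000000] = 3.744142; exercise = 0.000000; V(1,1) = max -> 3.744142
  V(0,0) = exp(-r*dt) * [p*41.335505 + (1-p)*3.744142] = 20.285834; exercise = 8.490000; V(0,0) = max -> 20.285834

Answer: Price = V(0,0) = 20.2858


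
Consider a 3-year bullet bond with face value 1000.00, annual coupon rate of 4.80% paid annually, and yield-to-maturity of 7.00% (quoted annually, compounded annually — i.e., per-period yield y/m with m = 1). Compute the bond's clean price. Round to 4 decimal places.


Answer: Price = 942.2650

Derivation:
Coupon per period c = face * coupon_rate / m = 48.000000
Periods per year m = 1; per-period yield y/m = 0.070000
Number of cashflows N = 3
Cashflows (t years, CF_t, discount factor 1/(1+y/m)^(m*t), PV):
  t = 1.0000: CF_t = 48.000000, DF = 0.934579, PV = 44.859813
  t = 2.0000: CF_t = 48.000000, DF = 0.873439, PV = 41.925059
  t = 3.0000: CF_t = 1048.000000, DF = 0.816298, PV = 855.480175
Price P = sum_t PV_t = 942.265047


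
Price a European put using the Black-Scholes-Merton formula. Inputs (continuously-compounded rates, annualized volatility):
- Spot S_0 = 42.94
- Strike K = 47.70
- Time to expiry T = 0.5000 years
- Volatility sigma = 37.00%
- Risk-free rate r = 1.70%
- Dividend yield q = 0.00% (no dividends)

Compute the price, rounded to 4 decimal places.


Answer: Price = 7.1885

Derivation:
d1 = (ln(S/K) + (r - q + 0.5*sigma^2) * T) / (sigma * sqrt(T)) = -0.23851516
d2 = d1 - sigma * sqrt(T) = -0.50014467
exp(-rT) = 0.99153602; exp(-qT) = 1.00000000
P = K * exp(-rT) * N(-d2) - S_0 * exp(-qT) * N(-d1)
N(-d1) = 0.59425922; N(-d2) = 0.69151339
P = 47.7000 * 0.99153602 * 0.69151339 - 42.9400 * 1.00000000 * 0.59425922 = 7.1885


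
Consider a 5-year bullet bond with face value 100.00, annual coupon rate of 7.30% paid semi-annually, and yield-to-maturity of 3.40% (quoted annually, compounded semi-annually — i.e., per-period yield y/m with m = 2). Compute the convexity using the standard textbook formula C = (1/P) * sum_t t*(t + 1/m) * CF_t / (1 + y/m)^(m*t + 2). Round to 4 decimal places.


Answer: Convexity = 21.9640

Derivation:
Coupon per period c = face * coupon_rate / m = 3.650000
Periods per year m = 2; per-period yield y/m = 0.017000
Number of cashflows N = 10
Cashflows (t years, CF_t, discount factor 1/(1+y/m)^(m*t), PV):
  t = 0.5000: CF_t = 3.650000, DF = 0.983284, PV = 3.588987
  t = 1.0000: CF_t = 3.650000, DF = 0.966848, PV = 3.528994
  t = 1.5000: CF_t = 3.650000, DF = 0.950686, PV = 3.470004
  t = 2.0000: CF_t = 3.650000, DF = 0.934795, PV = 3.412000
  t = 2.5000: CF_t = 3.650000, DF = 0.919169, PV = 3.354966
  t = 3.0000: CF_t = 3.650000, DF = 0.903804, PV = 3.298885
  t = 3.5000: CF_t = 3.650000, DF = 0.888696, PV = 3.243741
  t = 4.0000: CF_t = 3.650000, DF = 0.873841, PV = 3.189519
  t = 4.5000: CF_t = 3.650000, DF = 0.859234, PV = 3.136204
  t = 5.0000: CF_t = 103.650000, DF = 0.844871, PV = 87.570893
Price P = sum_t PV_t = 117.794194
Convexity numerator sum_t t*(t + 1/m) * CF_t / (1+y/m)^(m*t + 2):
  t = 0.5000: term = 1.735002
  t = 1.0000: term = 5.118000
  t = 1.5000: term = 10.064897
  t = 2.0000: term = 16.494424
  t = 2.5000: term = 24.328059
  t = 3.0000: term = 33.489953
  t = 3.5000: term = 43.906854
  t = 4.0000: term = 55.508033
  t = 4.5000: term = 68.225213
  t = 5.0000: term = 2328.362335
Convexity = (1/P) * sum = 2587.232771 / 117.794194 = 21.964009


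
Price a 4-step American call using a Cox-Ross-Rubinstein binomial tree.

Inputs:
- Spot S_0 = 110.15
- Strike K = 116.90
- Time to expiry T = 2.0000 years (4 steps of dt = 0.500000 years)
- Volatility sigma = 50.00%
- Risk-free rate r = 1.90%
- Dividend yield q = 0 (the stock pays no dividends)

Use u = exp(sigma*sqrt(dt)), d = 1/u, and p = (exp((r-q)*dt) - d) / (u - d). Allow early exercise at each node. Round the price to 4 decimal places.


dt = T/N = 0.500000
u = exp(sigma*sqrt(dt)) = 1.424119; d = 1/u = 0.702189
p = (exp((r-q)*dt) - d) / (u - d) = 0.425743
Discount per step: exp(-r*dt) = 0.990545
Stock lattice S(k, i) with i counting down-moves:
  k=0: S(0,0) = 110.1500
  k=1: S(1,0) = 156.8667; S(1,1) = 77.3461
  k=2: S(2,0) = 223.3969; S(2,1) = 110.1500; S(2,2) = 54.3115
  k=3: S(3,0) = 318.1437; S(3,1) = 156.8667; S(3,2) = 77.3461; S(3,3) = 38.1369
  k=4: S(4,0) = 453.0745; S(4,1) = 223.3969; S(4,2) = 110.1500; S(4,3) = 54.3115; S(4,4) = 26.7793
Terminal payoffs V(N, i) = max(S_T - K, 0):
  V(4,0) = 336.174529; V(4,1) = 106.496865; V(4,2) = 0.000000; V(4,3) = 0.000000; V(4,4) = 0.000000
Backward induction: V(k, i) = exp(-r*dt) * [p * V(k+1, i) + (1-p) * V(k+1, i+1)]; then take max(V_cont, immediate exercise) for American.
  V(3,0) = exp(-r*dt) * [p*336.174529 + (1-p)*106.496865] = 202.349016; exercise = 201.243725; V(3,0) = max -> 202.349016
  V(3,1) = exp(-r*dt) * [p*106.496865 + (1-p)*0.000000] = 44.911587; exercise = 39.966710; V(3,1) = max -> 44.911587
  V(3,2) = exp(-r*dt) * [p*0.000000 + (1-p)*0.000000] = 0.000000; exercise = 0.000000; V(3,2) = max -> 0.000000
  V(3,3) = exp(-r*dt) * [p*0.000000 + (1-p)*0.000000] = 0.000000; exercise = 0.000000; V(3,3) = max -> 0.000000
  V(2,0) = exp(-r*dt) * [p*202.349016 + (1-p)*44.911587] = 110.881060; exercise = 106.496865; V(2,0) = max -> 110.881060
  V(2,1) = exp(-r*dt) * [p*44.911587 + (1-p)*0.000000] = 18.940000; exercise = 0.000000; V(2,1) = max -> 18.940000
  V(2,2) = exp(-r*dt) * [p*0.000000 + (1-p)*0.000000] = 0.000000; exercise = 0.000000; V(2,2) = max -> 0.000000
  V(1,0) = exp(-r*dt) * [p*110.881060 + (1-p)*18.940000] = 57.534072; exercise = 39.966710; V(1,0) = max -> 57.534072
  V(1,1) = exp(-r*dt) * [p*18.940000 + (1-p)*0.000000] = 7.987329; exercise = 0.000000; V(1,1) = max -> 7.987329
  V(0,0) = exp(-r*dt) * [p*57.534072 + (1-p)*7.987329] = 28.806535; exercise = 0.000000; V(0,0) = max -> 28.806535

Answer: Price = V(0,0) = 28.8065


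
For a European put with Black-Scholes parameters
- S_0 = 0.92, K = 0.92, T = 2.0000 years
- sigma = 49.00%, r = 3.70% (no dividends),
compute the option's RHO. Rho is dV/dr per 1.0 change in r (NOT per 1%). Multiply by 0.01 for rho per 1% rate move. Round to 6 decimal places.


Answer: Rho = -1.016225

Derivation:
d1 = 0.4532698775; d2 = -0.2396947681
phi(d1) = 0.3599949325; exp(-qT) = 1.0000000000; exp(-rT) = 0.9286716938
N(-d2) = 0.5947165544
Rho = -K*T*exp(-rT)*N(-d2) = -0.9200 * 2.0000 * 0.9286716938 * 0.5947165544 = -1.016225


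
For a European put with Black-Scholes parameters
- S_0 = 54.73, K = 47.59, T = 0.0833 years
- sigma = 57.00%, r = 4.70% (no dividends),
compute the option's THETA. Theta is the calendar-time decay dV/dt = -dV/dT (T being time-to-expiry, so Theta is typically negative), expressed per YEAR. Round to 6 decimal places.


Answer: Theta = -13.177346

Derivation:
d1 = 0.9557759724; d2 = 0.7912640580
phi(d1) = 0.2526645933; exp(-qT) = 1.0000000000; exp(-rT) = 0.9960925540
Theta = -S*exp(-qT)*phi(d1)*sigma/(2*sqrt(T)) + r*K*exp(-rT)*N(-d2) - q*S*exp(-qT)*N(-d1)
N(-d1) = 0.1695927150; N(-d2) = 0.2143949588; sqrt(T) = 0.2886173938
Term 1 = -54.7300 * 1.0000000000 * 0.2526645933 * 0.5700 / (2 * 0.2886173938) = -13.6550154086
Term 2 = 0.0470 * 47.5900 * 0.9960925540 * 0.2143949588 = 0.4776698453
Term 3 = 0 (no dividend yield, q = 0)
Theta = -13.6550154086 + (0.4776698453) + (0.0000000000) = -13.177346


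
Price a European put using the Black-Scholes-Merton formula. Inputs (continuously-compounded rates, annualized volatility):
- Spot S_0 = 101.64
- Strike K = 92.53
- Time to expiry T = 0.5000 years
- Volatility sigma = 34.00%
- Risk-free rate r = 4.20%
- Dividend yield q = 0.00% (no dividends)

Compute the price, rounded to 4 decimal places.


Answer: Price = 4.7054

Derivation:
d1 = (ln(S/K) + (r - q + 0.5*sigma^2) * T) / (sigma * sqrt(T)) = 0.59814679
d2 = d1 - sigma * sqrt(T) = 0.35773049
exp(-rT) = 0.97921896; exp(-qT) = 1.00000000
P = K * exp(-rT) * N(-d2) - S_0 * exp(-qT) * N(-d1)
N(-d1) = 0.27487100; N(-d2) = 0.36027251
P = 92.5300 * 0.97921896 * 0.36027251 - 101.6400 * 1.00000000 * 0.27487100 = 4.7054


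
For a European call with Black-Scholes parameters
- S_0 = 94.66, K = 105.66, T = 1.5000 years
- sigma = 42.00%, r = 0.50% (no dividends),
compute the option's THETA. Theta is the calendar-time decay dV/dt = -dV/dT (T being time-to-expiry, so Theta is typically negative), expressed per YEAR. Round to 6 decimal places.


d1 = 0.0580589971; d2 = -0.4563338489
phi(d1) = 0.3982704600; exp(-qT) = 1.0000000000; exp(-rT) = 0.9925280548
Theta = -S*exp(-qT)*phi(d1)*sigma/(2*sqrt(T)) - r*K*exp(-rT)*N(d2) + q*S*exp(-qT)*N(d1)
N(d1) = 0.5231491826; N(d2) = 0.3240749634; sqrt(T) = 1.2247448714
Term 1 = -94.6600 * 1.0000000000 * 0.3982704600 * 0.4200 / (2 * 1.2247448714) = -6.4642517401
Term 2 = -0.0050 * 105.6600 * 0.9925280548 * 0.3240749634 = -0.1699295404
Term 3 = 0 (no dividend yield, q = 0)
Theta = -6.4642517401 + (-0.1699295404) + (0.0000000000) = -6.634181

Answer: Theta = -6.634181


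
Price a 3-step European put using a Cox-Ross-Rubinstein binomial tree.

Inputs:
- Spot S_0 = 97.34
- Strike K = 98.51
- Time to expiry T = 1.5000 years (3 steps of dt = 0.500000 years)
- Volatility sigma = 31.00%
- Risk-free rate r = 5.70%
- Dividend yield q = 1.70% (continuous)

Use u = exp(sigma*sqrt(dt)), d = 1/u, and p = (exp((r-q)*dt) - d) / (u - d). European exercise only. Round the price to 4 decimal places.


Answer: Price = V(0,0) = 12.9374

Derivation:
dt = T/N = 0.500000
u = exp(sigma*sqrt(dt)) = 1.245084; d = 1/u = 0.803159
p = (exp((r-q)*dt) - d) / (u - d) = 0.491130
Discount per step: exp(-r*dt) = 0.971902
Stock lattice S(k, i) with i counting down-moves:
  k=0: S(0,0) = 97.3400
  k=1: S(1,0) = 121.1965; S(1,1) = 78.1795
  k=2: S(2,0) = 150.8998; S(2,1) = 97.3400; S(2,2) = 62.7905
  k=3: S(3,0) = 187.8830; S(3,1) = 121.1965; S(3,2) = 78.1795; S(3,3) = 50.4307
Terminal payoffs V(N, i) = max(K - S_T, 0):
  V(3,0) = 0.000000; V(3,1) = 0.000000; V(3,2) = 20.330544; V(3,3) = 48.079271
Backward induction: V(k, i) = exp(-r*dt) * [p * V(k+1, i) + (1-p) * V(k+1, i+1)].
  V(2,0) = exp(-r*dt) * [p*0.000000 + (1-p)*0.000000] = 0.000000
  V(2,1) = exp(-r*dt) * [p*0.000000 + (1-p)*20.330544] = 10.054922
  V(2,2) = exp(-r*dt) * [p*20.330544 + (1-p)*48.079271] = 33.483052
  V(1,0) = exp(-r*dt) * [p*0.000000 + (1-p)*10.054922] = 4.972885
  V(1,1) = exp(-r*dt) * [p*10.054922 + (1-p)*33.483052] = 21.359304
  V(0,0) = exp(-r*dt) * [p*4.972885 + (1-p)*21.359304] = 12.937426


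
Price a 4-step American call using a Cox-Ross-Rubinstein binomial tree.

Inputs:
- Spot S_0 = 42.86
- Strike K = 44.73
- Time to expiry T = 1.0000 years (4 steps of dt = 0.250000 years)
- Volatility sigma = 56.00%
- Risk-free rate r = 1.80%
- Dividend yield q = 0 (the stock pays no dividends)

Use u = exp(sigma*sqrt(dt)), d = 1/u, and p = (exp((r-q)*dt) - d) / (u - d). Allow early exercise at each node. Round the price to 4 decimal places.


Answer: Price = V(0,0) = 8.7766

Derivation:
dt = T/N = 0.250000
u = exp(sigma*sqrt(dt)) = 1.323130; d = 1/u = 0.755784
p = (exp((r-q)*dt) - d) / (u - d) = 0.438403
Discount per step: exp(-r*dt) = 0.995510
Stock lattice S(k, i) with i counting down-moves:
  k=0: S(0,0) = 42.8600
  k=1: S(1,0) = 56.7093; S(1,1) = 32.3929
  k=2: S(2,0) = 75.0338; S(2,1) = 42.8600; S(2,2) = 24.4820
  k=3: S(3,0) = 99.2795; S(3,1) = 56.7093; S(3,2) = 32.3929; S(3,3) = 18.5031
  k=4: S(4,0) = 131.3597; S(4,1) = 75.0338; S(4,2) = 42.8600; S(4,3) = 24.4820; S(4,4) = 13.9844
Terminal payoffs V(N, i) = max(S_T - K, 0):
  V(4,0) = 86.629651; V(4,1) = 30.303823; V(4,2) = 0.000000; V(4,3) = 0.000000; V(4,4) = 0.000000
Backward induction: V(k, i) = exp(-r*dt) * [p * V(k+1, i) + (1-p) * V(k+1, i+1)]; then take max(V_cont, immediate exercise) for American.
  V(3,0) = exp(-r*dt) * [p*86.629651 + (1-p)*30.303823] = 54.750321; exercise = 54.549489; V(3,0) = max -> 54.750321
  V(3,1) = exp(-r*dt) * [p*30.303823 + (1-p)*0.000000] = 13.225647; exercise = 11.979344; V(3,1) = max -> 13.225647
  V(3,2) = exp(-r*dt) * [p*0.000000 + (1-p)*0.000000] = 0.000000; exercise = 0.000000; V(3,2) = max -> 0.000000
  V(3,3) = exp(-r*dt) * [p*0.000000 + (1-p)*0.000000] = 0.000000; exercise = 0.000000; V(3,3) = max -> 0.000000
  V(2,0) = exp(-r*dt) * [p*54.750321 + (1-p)*13.225647] = 31.289084; exercise = 30.303823; V(2,0) = max -> 31.289084
  V(2,1) = exp(-r*dt) * [p*13.225647 + (1-p)*0.000000] = 5.772134; exercise = 0.000000; V(2,1) = max -> 5.772134
  V(2,2) = exp(-r*dt) * [p*0.000000 + (1-p)*0.000000] = 0.000000; exercise = 0.000000; V(2,2) = max -> 0.000000
  V(1,0) = exp(-r*dt) * [p*31.289084 + (1-p)*5.772134] = 16.882706; exercise = 11.979344; V(1,0) = max -> 16.882706
  V(1,1) = exp(-r*dt) * [p*5.772134 + (1-p)*0.000000] = 2.519161; exercise = 0.000000; V(1,1) = max -> 2.519161
  V(0,0) = exp(-r*dt) * [p*16.882706 + (1-p)*2.519161] = 8.776603; exercise = 0.000000; V(0,0) = max -> 8.776603
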